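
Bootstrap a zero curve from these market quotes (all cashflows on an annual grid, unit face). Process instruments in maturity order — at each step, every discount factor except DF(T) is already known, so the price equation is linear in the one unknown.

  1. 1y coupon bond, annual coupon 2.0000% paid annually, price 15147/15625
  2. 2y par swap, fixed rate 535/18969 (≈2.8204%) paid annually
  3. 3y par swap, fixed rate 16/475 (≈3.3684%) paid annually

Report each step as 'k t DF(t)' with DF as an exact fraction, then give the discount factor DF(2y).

1 1 594/625
2 2 1893/2000
3 3 566/625
DF(2y) = 1893/2000 ≈ 0.946500

step 1 [1y] bond c/1=1/50: DF=(15147/15625 − 1/50·(0))/(1+1/50) = 594/625 ≈ 0.950400
step 2 [2y] swap r/1=535/18969: DF=(1 − 535/18969·(0.950400))/(1+535/18969) = 1893/2000 ≈ 0.946500
step 3 [3y] swap r/1=16/475: DF=(1 − 16/475·(0.950400+0.946500))/(1+16/475) = 566/625 ≈ 0.905600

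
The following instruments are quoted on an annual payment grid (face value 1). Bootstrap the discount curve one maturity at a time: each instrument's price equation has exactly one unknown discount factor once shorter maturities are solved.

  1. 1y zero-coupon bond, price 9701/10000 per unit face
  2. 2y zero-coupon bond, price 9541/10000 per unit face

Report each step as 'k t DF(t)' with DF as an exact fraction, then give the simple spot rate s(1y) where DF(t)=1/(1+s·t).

step 1 [1y] zero: DF = P = 9701/10000 ≈ 0.970100
step 2 [2y] zero: DF = P = 9541/10000 ≈ 0.954100

1 1 9701/10000
2 2 9541/10000
s(1y) = (1/(9701/10000) − 1)/(1) = 299/9701 ≈ 3.0822%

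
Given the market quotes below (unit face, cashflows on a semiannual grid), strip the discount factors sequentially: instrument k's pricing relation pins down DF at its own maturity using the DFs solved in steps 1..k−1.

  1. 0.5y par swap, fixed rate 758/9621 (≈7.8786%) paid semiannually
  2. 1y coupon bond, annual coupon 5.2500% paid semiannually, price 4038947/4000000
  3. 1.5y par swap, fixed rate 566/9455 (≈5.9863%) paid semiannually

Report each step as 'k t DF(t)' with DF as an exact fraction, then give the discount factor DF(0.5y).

step 1 [0.5y] swap r/2=379/9621: DF=(1 − 379/9621·(0))/(1+379/9621) = 9621/10000 ≈ 0.962100
step 2 [1y] bond c/2=21/800: DF=(4038947/4000000 − 21/800·(0.962100))/(1+21/800) = 9593/10000 ≈ 0.959300
step 3 [1.5y] swap r/2=283/9455: DF=(1 − 283/9455·(0.962100+0.959300))/(1+283/9455) = 9151/10000 ≈ 0.915100

1 1/2 9621/10000
2 1 9593/10000
3 3/2 9151/10000
DF(0.5y) = 9621/10000 ≈ 0.962100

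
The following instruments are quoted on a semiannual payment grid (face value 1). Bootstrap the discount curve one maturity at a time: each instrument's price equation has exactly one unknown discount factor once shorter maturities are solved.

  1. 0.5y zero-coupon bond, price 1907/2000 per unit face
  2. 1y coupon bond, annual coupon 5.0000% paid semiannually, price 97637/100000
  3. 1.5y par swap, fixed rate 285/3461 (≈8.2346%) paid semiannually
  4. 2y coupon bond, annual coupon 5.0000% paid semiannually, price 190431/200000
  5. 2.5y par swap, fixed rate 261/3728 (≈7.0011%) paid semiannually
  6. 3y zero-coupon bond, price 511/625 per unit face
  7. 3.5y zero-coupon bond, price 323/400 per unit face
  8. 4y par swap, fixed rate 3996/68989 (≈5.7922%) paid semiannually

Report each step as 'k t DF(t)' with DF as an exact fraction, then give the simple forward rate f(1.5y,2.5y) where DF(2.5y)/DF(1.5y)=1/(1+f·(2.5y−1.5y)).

1 1/2 1907/2000
2 1 9293/10000
3 3/2 443/500
4 2 4307/5000
5 5/2 4217/5000
6 3 511/625
7 7/2 323/400
8 4 4001/5000
f(1.5y,2.5y) = ((443/500)/(4217/5000) − 1)/(1) = 213/4217 ≈ 5.0510%

step 1 [0.5y] zero: DF = P = 1907/2000 ≈ 0.953500
step 2 [1y] bond c/2=1/40: DF=(97637/100000 − 1/40·(0.953500))/(1+1/40) = 9293/10000 ≈ 0.929300
step 3 [1.5y] swap r/2=285/6922: DF=(1 − 285/6922·(0.953500+0.929300))/(1+285/6922) = 443/500 ≈ 0.886000
step 4 [2y] bond c/2=1/40: DF=(190431/200000 − 1/40·(0.953500+0.929300+0.886000))/(1+1/40) = 4307/5000 ≈ 0.861400
step 5 [2.5y] swap r/2=261/7456: DF=(1 − 261/7456·(0.953500+0.929300+0.886000+0.861400))/(1+261/7456) = 4217/5000 ≈ 0.843400
step 6 [3y] zero: DF = P = 511/625 ≈ 0.817600
step 7 [3.5y] zero: DF = P = 323/400 ≈ 0.807500
step 8 [4y] swap r/2=1998/68989: DF=(1 − 1998/68989·(0.953500+0.929300+0.886000+0.861400+0.843400+0.817600+0.807500))/(1+1998/68989) = 4001/5000 ≈ 0.800200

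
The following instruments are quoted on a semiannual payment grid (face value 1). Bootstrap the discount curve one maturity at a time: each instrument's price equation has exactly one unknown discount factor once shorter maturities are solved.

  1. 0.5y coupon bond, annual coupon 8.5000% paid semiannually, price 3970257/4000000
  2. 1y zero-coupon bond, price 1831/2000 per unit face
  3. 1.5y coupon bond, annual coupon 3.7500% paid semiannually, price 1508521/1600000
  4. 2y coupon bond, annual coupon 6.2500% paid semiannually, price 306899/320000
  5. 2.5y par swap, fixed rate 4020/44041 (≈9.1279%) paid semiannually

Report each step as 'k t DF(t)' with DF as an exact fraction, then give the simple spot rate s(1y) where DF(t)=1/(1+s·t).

1 1/2 9521/10000
2 1 1831/2000
3 3/2 8911/10000
4 2 529/625
5 5/2 799/1000
s(1y) = (1/(1831/2000) − 1)/(1) = 169/1831 ≈ 9.2299%

step 1 [0.5y] bond c/2=17/400: DF=(3970257/4000000 − 17/400·(0))/(1+17/400) = 9521/10000 ≈ 0.952100
step 2 [1y] zero: DF = P = 1831/2000 ≈ 0.915500
step 3 [1.5y] bond c/2=3/160: DF=(1508521/1600000 − 3/160·(0.952100+0.915500))/(1+3/160) = 8911/10000 ≈ 0.891100
step 4 [2y] bond c/2=1/32: DF=(306899/320000 − 1/32·(0.952100+0.915500+0.891100))/(1+1/32) = 529/625 ≈ 0.846400
step 5 [2.5y] swap r/2=2010/44041: DF=(1 − 2010/44041·(0.952100+0.915500+0.891100+0.846400))/(1+2010/44041) = 799/1000 ≈ 0.799000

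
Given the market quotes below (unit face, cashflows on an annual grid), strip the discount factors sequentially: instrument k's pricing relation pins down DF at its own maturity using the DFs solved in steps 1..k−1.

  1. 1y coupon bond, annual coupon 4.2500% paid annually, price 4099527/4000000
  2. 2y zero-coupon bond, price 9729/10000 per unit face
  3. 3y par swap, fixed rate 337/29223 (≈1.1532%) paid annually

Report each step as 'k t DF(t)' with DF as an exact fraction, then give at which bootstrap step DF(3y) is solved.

1 1 9831/10000
2 2 9729/10000
3 3 9663/10000
DF(3y) is solved at step 3

step 1 [1y] bond c/1=17/400: DF=(4099527/4000000 − 17/400·(0))/(1+17/400) = 9831/10000 ≈ 0.983100
step 2 [2y] zero: DF = P = 9729/10000 ≈ 0.972900
step 3 [3y] swap r/1=337/29223: DF=(1 − 337/29223·(0.983100+0.972900))/(1+337/29223) = 9663/10000 ≈ 0.966300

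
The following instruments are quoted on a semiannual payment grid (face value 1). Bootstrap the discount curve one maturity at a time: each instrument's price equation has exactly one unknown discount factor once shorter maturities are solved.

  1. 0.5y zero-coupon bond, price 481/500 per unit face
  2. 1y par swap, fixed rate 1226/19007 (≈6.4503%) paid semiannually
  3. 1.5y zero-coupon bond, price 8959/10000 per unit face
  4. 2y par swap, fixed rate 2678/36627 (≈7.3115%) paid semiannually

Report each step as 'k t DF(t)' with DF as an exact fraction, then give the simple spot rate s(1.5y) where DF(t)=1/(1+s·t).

1 1/2 481/500
2 1 9387/10000
3 3/2 8959/10000
4 2 8661/10000
s(1.5y) = (1/(8959/10000) − 1)/(3/2) = 694/8959 ≈ 7.7464%

step 1 [0.5y] zero: DF = P = 481/500 ≈ 0.962000
step 2 [1y] swap r/2=613/19007: DF=(1 − 613/19007·(0.962000))/(1+613/19007) = 9387/10000 ≈ 0.938700
step 3 [1.5y] zero: DF = P = 8959/10000 ≈ 0.895900
step 4 [2y] swap r/2=1339/36627: DF=(1 − 1339/36627·(0.962000+0.938700+0.895900))/(1+1339/36627) = 8661/10000 ≈ 0.866100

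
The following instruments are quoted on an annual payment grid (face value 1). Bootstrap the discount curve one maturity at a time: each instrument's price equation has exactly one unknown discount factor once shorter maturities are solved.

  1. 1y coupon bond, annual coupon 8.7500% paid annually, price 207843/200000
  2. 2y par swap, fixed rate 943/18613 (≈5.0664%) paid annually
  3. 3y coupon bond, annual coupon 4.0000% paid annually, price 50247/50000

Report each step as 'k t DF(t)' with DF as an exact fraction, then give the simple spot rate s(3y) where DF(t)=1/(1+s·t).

step 1 [1y] bond c/1=7/80: DF=(207843/200000 − 7/80·(0))/(1+7/80) = 2389/2500 ≈ 0.955600
step 2 [2y] swap r/1=943/18613: DF=(1 − 943/18613·(0.955600))/(1+943/18613) = 9057/10000 ≈ 0.905700
step 3 [3y] bond c/1=1/25: DF=(50247/50000 − 1/25·(0.955600+0.905700))/(1+1/25) = 8947/10000 ≈ 0.894700

1 1 2389/2500
2 2 9057/10000
3 3 8947/10000
s(3y) = (1/(8947/10000) − 1)/(3) = 351/8947 ≈ 3.9231%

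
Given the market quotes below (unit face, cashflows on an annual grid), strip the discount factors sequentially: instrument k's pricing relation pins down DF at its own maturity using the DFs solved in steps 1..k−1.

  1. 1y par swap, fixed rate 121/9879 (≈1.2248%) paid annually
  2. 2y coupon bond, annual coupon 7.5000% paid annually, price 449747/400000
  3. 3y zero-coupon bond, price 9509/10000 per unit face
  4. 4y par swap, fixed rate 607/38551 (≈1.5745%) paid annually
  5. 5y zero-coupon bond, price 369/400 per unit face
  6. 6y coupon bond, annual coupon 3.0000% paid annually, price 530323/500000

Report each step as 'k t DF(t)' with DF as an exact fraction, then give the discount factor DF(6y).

1 1 9879/10000
2 2 977/1000
3 3 9509/10000
4 4 9393/10000
5 5 369/400
6 6 4453/5000
DF(6y) = 4453/5000 ≈ 0.890600

step 1 [1y] swap r/1=121/9879: DF=(1 − 121/9879·(0))/(1+121/9879) = 9879/10000 ≈ 0.987900
step 2 [2y] bond c/1=3/40: DF=(449747/400000 − 3/40·(0.987900))/(1+3/40) = 977/1000 ≈ 0.977000
step 3 [3y] zero: DF = P = 9509/10000 ≈ 0.950900
step 4 [4y] swap r/1=607/38551: DF=(1 − 607/38551·(0.987900+0.977000+0.950900))/(1+607/38551) = 9393/10000 ≈ 0.939300
step 5 [5y] zero: DF = P = 369/400 ≈ 0.922500
step 6 [6y] bond c/1=3/100: DF=(530323/500000 − 3/100·(0.987900+0.977000+0.950900+0.939300+0.922500))/(1+3/100) = 4453/5000 ≈ 0.890600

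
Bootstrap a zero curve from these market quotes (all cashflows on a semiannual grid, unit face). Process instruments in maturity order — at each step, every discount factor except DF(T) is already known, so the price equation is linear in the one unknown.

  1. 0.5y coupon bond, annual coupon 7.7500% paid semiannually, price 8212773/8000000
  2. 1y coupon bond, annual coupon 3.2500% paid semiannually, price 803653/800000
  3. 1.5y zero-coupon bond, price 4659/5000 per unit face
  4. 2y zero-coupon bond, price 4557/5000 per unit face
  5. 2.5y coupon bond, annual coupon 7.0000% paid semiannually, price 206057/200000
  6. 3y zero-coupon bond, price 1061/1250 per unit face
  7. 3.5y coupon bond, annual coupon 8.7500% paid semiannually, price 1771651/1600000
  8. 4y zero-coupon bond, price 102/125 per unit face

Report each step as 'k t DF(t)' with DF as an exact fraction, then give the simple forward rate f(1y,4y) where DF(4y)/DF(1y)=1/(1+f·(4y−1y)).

step 1 [0.5y] bond c/2=31/800: DF=(8212773/8000000 − 31/800·(0))/(1+31/800) = 9883/10000 ≈ 0.988300
step 2 [1y] bond c/2=13/800: DF=(803653/800000 − 13/800·(0.988300))/(1+13/800) = 9727/10000 ≈ 0.972700
step 3 [1.5y] zero: DF = P = 4659/5000 ≈ 0.931800
step 4 [2y] zero: DF = P = 4557/5000 ≈ 0.911400
step 5 [2.5y] bond c/2=7/200: DF=(206057/200000 − 7/200·(0.988300+0.972700+0.931800+0.911400))/(1+7/200) = 2167/2500 ≈ 0.866800
step 6 [3y] zero: DF = P = 1061/1250 ≈ 0.848800
step 7 [3.5y] bond c/2=7/160: DF=(1771651/1600000 − 7/160·(0.988300+0.972700+0.931800+0.911400+0.866800+0.848800))/(1+7/160) = 1659/2000 ≈ 0.829500
step 8 [4y] zero: DF = P = 102/125 ≈ 0.816000

1 1/2 9883/10000
2 1 9727/10000
3 3/2 4659/5000
4 2 4557/5000
5 5/2 2167/2500
6 3 1061/1250
7 7/2 1659/2000
8 4 102/125
f(1y,4y) = ((9727/10000)/(102/125) − 1)/(3) = 1567/24480 ≈ 6.4011%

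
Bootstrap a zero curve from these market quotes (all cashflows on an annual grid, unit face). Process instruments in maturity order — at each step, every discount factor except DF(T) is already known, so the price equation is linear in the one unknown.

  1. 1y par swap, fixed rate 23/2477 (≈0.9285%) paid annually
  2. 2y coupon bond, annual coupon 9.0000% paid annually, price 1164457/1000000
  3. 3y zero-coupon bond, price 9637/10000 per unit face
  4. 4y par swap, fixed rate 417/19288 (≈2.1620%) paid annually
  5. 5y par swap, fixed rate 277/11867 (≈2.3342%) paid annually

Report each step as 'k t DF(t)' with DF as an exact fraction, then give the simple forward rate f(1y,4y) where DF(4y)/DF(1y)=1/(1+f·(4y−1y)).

step 1 [1y] swap r/1=23/2477: DF=(1 − 23/2477·(0))/(1+23/2477) = 2477/2500 ≈ 0.990800
step 2 [2y] bond c/1=9/100: DF=(1164457/1000000 − 9/100·(0.990800))/(1+9/100) = 1973/2000 ≈ 0.986500
step 3 [3y] zero: DF = P = 9637/10000 ≈ 0.963700
step 4 [4y] swap r/1=417/19288: DF=(1 − 417/19288·(0.990800+0.986500+0.963700))/(1+417/19288) = 4583/5000 ≈ 0.916600
step 5 [5y] swap r/1=277/11867: DF=(1 − 277/11867·(0.990800+0.986500+0.963700+0.916600))/(1+277/11867) = 2223/2500 ≈ 0.889200

1 1 2477/2500
2 2 1973/2000
3 3 9637/10000
4 4 4583/5000
5 5 2223/2500
f(1y,4y) = ((2477/2500)/(4583/5000) − 1)/(3) = 371/13749 ≈ 2.6984%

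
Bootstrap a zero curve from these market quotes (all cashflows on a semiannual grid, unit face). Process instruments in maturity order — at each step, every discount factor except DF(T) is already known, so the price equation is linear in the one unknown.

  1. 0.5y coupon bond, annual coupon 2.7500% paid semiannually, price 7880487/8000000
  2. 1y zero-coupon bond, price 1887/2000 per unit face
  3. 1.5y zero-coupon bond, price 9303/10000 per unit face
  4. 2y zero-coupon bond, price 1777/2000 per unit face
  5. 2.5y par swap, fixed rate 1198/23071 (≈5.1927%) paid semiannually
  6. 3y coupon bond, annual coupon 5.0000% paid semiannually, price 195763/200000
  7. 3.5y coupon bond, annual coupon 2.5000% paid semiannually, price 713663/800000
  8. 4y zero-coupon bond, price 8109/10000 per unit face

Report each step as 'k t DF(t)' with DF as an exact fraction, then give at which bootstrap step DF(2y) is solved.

step 1 [0.5y] bond c/2=11/800: DF=(7880487/8000000 − 11/800·(0))/(1+11/800) = 9717/10000 ≈ 0.971700
step 2 [1y] zero: DF = P = 1887/2000 ≈ 0.943500
step 3 [1.5y] zero: DF = P = 9303/10000 ≈ 0.930300
step 4 [2y] zero: DF = P = 1777/2000 ≈ 0.888500
step 5 [2.5y] swap r/2=599/23071: DF=(1 − 599/23071·(0.971700+0.943500+0.930300+0.888500))/(1+599/23071) = 4401/5000 ≈ 0.880200
step 6 [3y] bond c/2=1/40: DF=(195763/200000 − 1/40·(0.971700+0.943500+0.930300+0.888500+0.880200))/(1+1/40) = 1053/1250 ≈ 0.842400
step 7 [3.5y] bond c/2=1/80: DF=(713663/800000 − 1/80·(0.971700+0.943500+0.930300+0.888500+0.880200+0.842400))/(1+1/80) = 8137/10000 ≈ 0.813700
step 8 [4y] zero: DF = P = 8109/10000 ≈ 0.810900

1 1/2 9717/10000
2 1 1887/2000
3 3/2 9303/10000
4 2 1777/2000
5 5/2 4401/5000
6 3 1053/1250
7 7/2 8137/10000
8 4 8109/10000
DF(2y) is solved at step 4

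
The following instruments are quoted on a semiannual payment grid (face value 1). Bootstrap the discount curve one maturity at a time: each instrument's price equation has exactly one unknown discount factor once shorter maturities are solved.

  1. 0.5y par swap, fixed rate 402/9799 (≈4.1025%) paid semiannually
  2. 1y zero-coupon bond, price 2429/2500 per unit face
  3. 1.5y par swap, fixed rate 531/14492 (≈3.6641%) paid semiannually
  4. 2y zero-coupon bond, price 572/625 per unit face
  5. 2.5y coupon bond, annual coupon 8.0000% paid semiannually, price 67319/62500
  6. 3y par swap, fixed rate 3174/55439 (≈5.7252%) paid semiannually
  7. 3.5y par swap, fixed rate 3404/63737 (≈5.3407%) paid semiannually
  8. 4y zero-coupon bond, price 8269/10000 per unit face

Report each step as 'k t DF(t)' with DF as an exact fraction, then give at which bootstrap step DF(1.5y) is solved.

step 1 [0.5y] swap r/2=201/9799: DF=(1 − 201/9799·(0))/(1+201/9799) = 9799/10000 ≈ 0.979900
step 2 [1y] zero: DF = P = 2429/2500 ≈ 0.971600
step 3 [1.5y] swap r/2=531/28984: DF=(1 − 531/28984·(0.979900+0.971600))/(1+531/28984) = 9469/10000 ≈ 0.946900
step 4 [2y] zero: DF = P = 572/625 ≈ 0.915200
step 5 [2.5y] bond c/2=1/25: DF=(67319/62500 − 1/25·(0.979900+0.971600+0.946900+0.915200))/(1+1/25) = 889/1000 ≈ 0.889000
step 6 [3y] swap r/2=1587/55439: DF=(1 − 1587/55439·(0.979900+0.971600+0.946900+0.915200+0.889000))/(1+1587/55439) = 8413/10000 ≈ 0.841300
step 7 [3.5y] swap r/2=1702/63737: DF=(1 − 1702/63737·(0.979900+0.971600+0.946900+0.915200+0.889000+0.841300))/(1+1702/63737) = 4149/5000 ≈ 0.829800
step 8 [4y] zero: DF = P = 8269/10000 ≈ 0.826900

1 1/2 9799/10000
2 1 2429/2500
3 3/2 9469/10000
4 2 572/625
5 5/2 889/1000
6 3 8413/10000
7 7/2 4149/5000
8 4 8269/10000
DF(1.5y) is solved at step 3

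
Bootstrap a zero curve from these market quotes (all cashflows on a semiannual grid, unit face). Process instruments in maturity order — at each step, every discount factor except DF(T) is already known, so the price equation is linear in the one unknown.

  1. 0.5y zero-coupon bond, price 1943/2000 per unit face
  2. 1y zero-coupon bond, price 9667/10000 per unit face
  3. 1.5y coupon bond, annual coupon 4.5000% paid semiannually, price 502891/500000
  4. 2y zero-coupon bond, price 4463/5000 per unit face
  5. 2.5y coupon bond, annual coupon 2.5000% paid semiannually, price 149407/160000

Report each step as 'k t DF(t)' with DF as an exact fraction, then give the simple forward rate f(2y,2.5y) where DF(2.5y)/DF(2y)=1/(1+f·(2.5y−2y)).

1 1/2 1943/2000
2 1 9667/10000
3 3/2 941/1000
4 2 4463/5000
5 5/2 8757/10000
f(2y,2.5y) = ((4463/5000)/(8757/10000) − 1)/(1/2) = 338/8757 ≈ 3.8598%

step 1 [0.5y] zero: DF = P = 1943/2000 ≈ 0.971500
step 2 [1y] zero: DF = P = 9667/10000 ≈ 0.966700
step 3 [1.5y] bond c/2=9/400: DF=(502891/500000 − 9/400·(0.971500+0.966700))/(1+9/400) = 941/1000 ≈ 0.941000
step 4 [2y] zero: DF = P = 4463/5000 ≈ 0.892600
step 5 [2.5y] bond c/2=1/80: DF=(149407/160000 − 1/80·(0.971500+0.966700+0.941000+0.892600))/(1+1/80) = 8757/10000 ≈ 0.875700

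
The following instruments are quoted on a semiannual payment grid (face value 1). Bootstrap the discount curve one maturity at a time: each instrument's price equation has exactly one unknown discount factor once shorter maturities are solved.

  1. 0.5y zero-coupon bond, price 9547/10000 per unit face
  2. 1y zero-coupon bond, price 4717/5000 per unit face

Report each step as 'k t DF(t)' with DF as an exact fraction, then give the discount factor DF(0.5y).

step 1 [0.5y] zero: DF = P = 9547/10000 ≈ 0.954700
step 2 [1y] zero: DF = P = 4717/5000 ≈ 0.943400

1 1/2 9547/10000
2 1 4717/5000
DF(0.5y) = 9547/10000 ≈ 0.954700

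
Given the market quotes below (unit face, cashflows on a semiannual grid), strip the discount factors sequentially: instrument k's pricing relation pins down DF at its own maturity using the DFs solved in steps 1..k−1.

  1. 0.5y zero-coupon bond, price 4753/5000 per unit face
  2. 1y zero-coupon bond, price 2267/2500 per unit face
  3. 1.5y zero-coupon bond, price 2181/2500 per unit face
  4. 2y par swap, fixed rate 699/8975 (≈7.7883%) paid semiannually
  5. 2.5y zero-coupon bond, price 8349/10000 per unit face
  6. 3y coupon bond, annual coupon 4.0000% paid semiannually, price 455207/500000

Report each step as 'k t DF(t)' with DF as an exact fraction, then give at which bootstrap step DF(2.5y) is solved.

step 1 [0.5y] zero: DF = P = 4753/5000 ≈ 0.950600
step 2 [1y] zero: DF = P = 2267/2500 ≈ 0.906800
step 3 [1.5y] zero: DF = P = 2181/2500 ≈ 0.872400
step 4 [2y] swap r/2=699/17950: DF=(1 − 699/17950·(0.950600+0.906800+0.872400))/(1+699/17950) = 4301/5000 ≈ 0.860200
step 5 [2.5y] zero: DF = P = 8349/10000 ≈ 0.834900
step 6 [3y] bond c/2=1/50: DF=(455207/500000 − 1/50·(0.950600+0.906800+0.872400+0.860200+0.834900))/(1+1/50) = 4029/5000 ≈ 0.805800

1 1/2 4753/5000
2 1 2267/2500
3 3/2 2181/2500
4 2 4301/5000
5 5/2 8349/10000
6 3 4029/5000
DF(2.5y) is solved at step 5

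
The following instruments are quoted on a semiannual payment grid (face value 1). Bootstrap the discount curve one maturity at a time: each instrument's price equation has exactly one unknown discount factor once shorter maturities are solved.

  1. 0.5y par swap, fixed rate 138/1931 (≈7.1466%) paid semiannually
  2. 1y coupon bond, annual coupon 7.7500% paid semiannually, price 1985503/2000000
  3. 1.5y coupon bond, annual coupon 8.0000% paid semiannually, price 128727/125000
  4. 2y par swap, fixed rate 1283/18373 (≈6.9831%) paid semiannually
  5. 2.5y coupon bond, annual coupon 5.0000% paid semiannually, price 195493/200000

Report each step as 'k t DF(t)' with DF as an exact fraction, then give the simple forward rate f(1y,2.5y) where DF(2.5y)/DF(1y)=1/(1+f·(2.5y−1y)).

step 1 [0.5y] swap r/2=69/1931: DF=(1 − 69/1931·(0))/(1+69/1931) = 1931/2000 ≈ 0.965500
step 2 [1y] bond c/2=31/800: DF=(1985503/2000000 − 31/800·(0.965500))/(1+31/800) = 9197/10000 ≈ 0.919700
step 3 [1.5y] bond c/2=1/25: DF=(128727/125000 − 1/25·(0.965500+0.919700))/(1+1/25) = 9177/10000 ≈ 0.917700
step 4 [2y] swap r/2=1283/36746: DF=(1 − 1283/36746·(0.965500+0.919700+0.917700))/(1+1283/36746) = 8717/10000 ≈ 0.871700
step 5 [2.5y] bond c/2=1/40: DF=(195493/200000 − 1/40·(0.965500+0.919700+0.917700+0.871700))/(1+1/40) = 108/125 ≈ 0.864000

1 1/2 1931/2000
2 1 9197/10000
3 3/2 9177/10000
4 2 8717/10000
5 5/2 108/125
f(1y,2.5y) = ((9197/10000)/(108/125) − 1)/(3/2) = 557/12960 ≈ 4.2978%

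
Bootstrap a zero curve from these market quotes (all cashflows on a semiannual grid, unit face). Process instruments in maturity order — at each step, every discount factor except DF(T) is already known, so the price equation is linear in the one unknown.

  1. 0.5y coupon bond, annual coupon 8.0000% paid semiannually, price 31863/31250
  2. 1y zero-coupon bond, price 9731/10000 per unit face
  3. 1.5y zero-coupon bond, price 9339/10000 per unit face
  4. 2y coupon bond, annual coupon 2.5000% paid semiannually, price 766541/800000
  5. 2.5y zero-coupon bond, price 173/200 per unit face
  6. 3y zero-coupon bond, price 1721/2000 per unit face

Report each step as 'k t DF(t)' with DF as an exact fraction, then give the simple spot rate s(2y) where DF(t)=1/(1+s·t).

1 1/2 2451/2500
2 1 9731/10000
3 3/2 9339/10000
4 2 9107/10000
5 5/2 173/200
6 3 1721/2000
s(2y) = (1/(9107/10000) − 1)/(2) = 893/18214 ≈ 4.9028%

step 1 [0.5y] bond c/2=1/25: DF=(31863/31250 − 1/25·(0))/(1+1/25) = 2451/2500 ≈ 0.980400
step 2 [1y] zero: DF = P = 9731/10000 ≈ 0.973100
step 3 [1.5y] zero: DF = P = 9339/10000 ≈ 0.933900
step 4 [2y] bond c/2=1/80: DF=(766541/800000 − 1/80·(0.980400+0.973100+0.933900))/(1+1/80) = 9107/10000 ≈ 0.910700
step 5 [2.5y] zero: DF = P = 173/200 ≈ 0.865000
step 6 [3y] zero: DF = P = 1721/2000 ≈ 0.860500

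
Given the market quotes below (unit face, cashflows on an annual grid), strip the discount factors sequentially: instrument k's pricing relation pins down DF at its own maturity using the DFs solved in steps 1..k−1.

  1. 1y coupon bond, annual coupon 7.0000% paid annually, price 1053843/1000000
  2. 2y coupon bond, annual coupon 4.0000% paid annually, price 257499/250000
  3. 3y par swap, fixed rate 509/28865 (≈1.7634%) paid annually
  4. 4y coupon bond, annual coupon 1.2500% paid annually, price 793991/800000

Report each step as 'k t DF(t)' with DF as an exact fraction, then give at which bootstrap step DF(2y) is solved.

1 1 9849/10000
2 2 381/400
3 3 9491/10000
4 4 4723/5000
DF(2y) is solved at step 2

step 1 [1y] bond c/1=7/100: DF=(1053843/1000000 − 7/100·(0))/(1+7/100) = 9849/10000 ≈ 0.984900
step 2 [2y] bond c/1=1/25: DF=(257499/250000 − 1/25·(0.984900))/(1+1/25) = 381/400 ≈ 0.952500
step 3 [3y] swap r/1=509/28865: DF=(1 − 509/28865·(0.984900+0.952500))/(1+509/28865) = 9491/10000 ≈ 0.949100
step 4 [4y] bond c/1=1/80: DF=(793991/800000 − 1/80·(0.984900+0.952500+0.949100))/(1+1/80) = 4723/5000 ≈ 0.944600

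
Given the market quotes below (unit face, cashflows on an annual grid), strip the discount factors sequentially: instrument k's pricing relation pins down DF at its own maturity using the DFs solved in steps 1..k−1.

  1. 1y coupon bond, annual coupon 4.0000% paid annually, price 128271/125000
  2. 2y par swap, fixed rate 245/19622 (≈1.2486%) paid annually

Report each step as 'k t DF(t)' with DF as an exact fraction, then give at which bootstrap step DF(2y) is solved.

step 1 [1y] bond c/1=1/25: DF=(128271/125000 − 1/25·(0))/(1+1/25) = 9867/10000 ≈ 0.986700
step 2 [2y] swap r/1=245/19622: DF=(1 − 245/19622·(0.986700))/(1+245/19622) = 1951/2000 ≈ 0.975500

1 1 9867/10000
2 2 1951/2000
DF(2y) is solved at step 2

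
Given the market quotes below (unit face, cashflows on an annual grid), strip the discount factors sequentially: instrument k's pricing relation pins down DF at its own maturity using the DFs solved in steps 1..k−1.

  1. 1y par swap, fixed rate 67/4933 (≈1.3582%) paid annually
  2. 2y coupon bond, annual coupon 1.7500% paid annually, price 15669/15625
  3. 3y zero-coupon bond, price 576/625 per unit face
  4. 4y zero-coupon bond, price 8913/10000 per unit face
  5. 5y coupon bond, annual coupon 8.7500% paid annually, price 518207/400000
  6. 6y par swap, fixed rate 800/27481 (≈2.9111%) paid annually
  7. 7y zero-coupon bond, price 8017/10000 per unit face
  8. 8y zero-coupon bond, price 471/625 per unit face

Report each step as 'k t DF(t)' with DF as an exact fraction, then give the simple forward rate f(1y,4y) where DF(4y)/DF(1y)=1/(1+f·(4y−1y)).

1 1 4933/5000
2 2 4843/5000
3 3 576/625
4 4 8913/10000
5 5 8881/10000
6 6 21/25
7 7 8017/10000
8 8 471/625
f(1y,4y) = ((4933/5000)/(8913/10000) − 1)/(3) = 953/26739 ≈ 3.5641%

step 1 [1y] swap r/1=67/4933: DF=(1 − 67/4933·(0))/(1+67/4933) = 4933/5000 ≈ 0.986600
step 2 [2y] bond c/1=7/400: DF=(15669/15625 − 7/400·(0.986600))/(1+7/400) = 4843/5000 ≈ 0.968600
step 3 [3y] zero: DF = P = 576/625 ≈ 0.921600
step 4 [4y] zero: DF = P = 8913/10000 ≈ 0.891300
step 5 [5y] bond c/1=7/80: DF=(518207/400000 − 7/80·(0.986600+0.968600+0.921600+0.891300))/(1+7/80) = 8881/10000 ≈ 0.888100
step 6 [6y] swap r/1=800/27481: DF=(1 − 800/27481·(0.986600+0.968600+0.921600+0.891300+0.888100))/(1+800/27481) = 21/25 ≈ 0.840000
step 7 [7y] zero: DF = P = 8017/10000 ≈ 0.801700
step 8 [8y] zero: DF = P = 471/625 ≈ 0.753600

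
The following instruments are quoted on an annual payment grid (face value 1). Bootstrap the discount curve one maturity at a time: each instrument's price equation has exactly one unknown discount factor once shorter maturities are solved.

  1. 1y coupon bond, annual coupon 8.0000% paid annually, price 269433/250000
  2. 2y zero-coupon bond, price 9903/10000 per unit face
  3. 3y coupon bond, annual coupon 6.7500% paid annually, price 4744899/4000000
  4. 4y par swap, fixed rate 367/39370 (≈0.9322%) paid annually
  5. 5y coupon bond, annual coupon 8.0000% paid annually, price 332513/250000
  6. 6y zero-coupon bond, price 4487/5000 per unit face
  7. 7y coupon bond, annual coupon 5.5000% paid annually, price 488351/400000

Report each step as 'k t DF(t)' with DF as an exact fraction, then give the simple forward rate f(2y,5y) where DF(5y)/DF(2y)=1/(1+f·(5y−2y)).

1 1 9979/10000
2 2 9903/10000
3 3 1971/2000
4 4 9633/10000
5 5 9399/10000
6 6 4487/5000
7 7 4281/5000
f(2y,5y) = ((9903/10000)/(9399/10000) − 1)/(3) = 56/3133 ≈ 1.7874%

step 1 [1y] bond c/1=2/25: DF=(269433/250000 − 2/25·(0))/(1+2/25) = 9979/10000 ≈ 0.997900
step 2 [2y] zero: DF = P = 9903/10000 ≈ 0.990300
step 3 [3y] bond c/1=27/400: DF=(4744899/4000000 − 27/400·(0.997900+0.990300))/(1+27/400) = 1971/2000 ≈ 0.985500
step 4 [4y] swap r/1=367/39370: DF=(1 − 367/39370·(0.997900+0.990300+0.985500))/(1+367/39370) = 9633/10000 ≈ 0.963300
step 5 [5y] bond c/1=2/25: DF=(332513/250000 − 2/25·(0.997900+0.990300+0.985500+0.963300))/(1+2/25) = 9399/10000 ≈ 0.939900
step 6 [6y] zero: DF = P = 4487/5000 ≈ 0.897400
step 7 [7y] bond c/1=11/200: DF=(488351/400000 − 11/200·(0.997900+0.990300+0.985500+0.963300+0.939900+0.897400))/(1+11/200) = 4281/5000 ≈ 0.856200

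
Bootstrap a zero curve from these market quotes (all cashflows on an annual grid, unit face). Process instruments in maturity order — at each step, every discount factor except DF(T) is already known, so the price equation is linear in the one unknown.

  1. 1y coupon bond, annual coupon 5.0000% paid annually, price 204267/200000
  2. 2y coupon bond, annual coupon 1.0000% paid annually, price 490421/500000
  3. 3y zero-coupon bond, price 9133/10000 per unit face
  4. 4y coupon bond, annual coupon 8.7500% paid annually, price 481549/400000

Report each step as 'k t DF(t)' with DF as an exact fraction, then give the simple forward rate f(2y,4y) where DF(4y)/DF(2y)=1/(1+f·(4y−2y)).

1 1 9727/10000
2 2 1923/2000
3 3 9133/10000
4 4 8779/10000
f(2y,4y) = ((1923/2000)/(8779/10000) − 1)/(2) = 418/8779 ≈ 4.7614%

step 1 [1y] bond c/1=1/20: DF=(204267/200000 − 1/20·(0))/(1+1/20) = 9727/10000 ≈ 0.972700
step 2 [2y] bond c/1=1/100: DF=(490421/500000 − 1/100·(0.972700))/(1+1/100) = 1923/2000 ≈ 0.961500
step 3 [3y] zero: DF = P = 9133/10000 ≈ 0.913300
step 4 [4y] bond c/1=7/80: DF=(481549/400000 − 7/80·(0.972700+0.961500+0.913300))/(1+7/80) = 8779/10000 ≈ 0.877900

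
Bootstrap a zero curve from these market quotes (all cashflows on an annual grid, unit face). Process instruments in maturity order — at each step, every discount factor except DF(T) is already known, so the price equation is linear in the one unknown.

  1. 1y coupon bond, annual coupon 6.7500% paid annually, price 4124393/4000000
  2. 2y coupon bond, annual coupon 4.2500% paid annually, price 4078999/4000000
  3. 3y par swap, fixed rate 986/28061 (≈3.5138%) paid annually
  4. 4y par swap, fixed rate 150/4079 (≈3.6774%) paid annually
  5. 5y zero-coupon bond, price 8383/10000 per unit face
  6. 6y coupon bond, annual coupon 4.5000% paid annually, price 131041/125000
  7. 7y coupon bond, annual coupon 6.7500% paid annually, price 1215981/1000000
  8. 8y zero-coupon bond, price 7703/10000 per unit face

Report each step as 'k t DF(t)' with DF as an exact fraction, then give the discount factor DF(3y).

1 1 9659/10000
2 2 2347/2500
3 3 4507/5000
4 4 173/200
5 5 8383/10000
6 6 809/1000
7 7 2007/2500
8 8 7703/10000
DF(3y) = 4507/5000 ≈ 0.901400

step 1 [1y] bond c/1=27/400: DF=(4124393/4000000 − 27/400·(0))/(1+27/400) = 9659/10000 ≈ 0.965900
step 2 [2y] bond c/1=17/400: DF=(4078999/4000000 − 17/400·(0.965900))/(1+17/400) = 2347/2500 ≈ 0.938800
step 3 [3y] swap r/1=986/28061: DF=(1 − 986/28061·(0.965900+0.938800))/(1+986/28061) = 4507/5000 ≈ 0.901400
step 4 [4y] swap r/1=150/4079: DF=(1 − 150/4079·(0.965900+0.938800+0.901400))/(1+150/4079) = 173/200 ≈ 0.865000
step 5 [5y] zero: DF = P = 8383/10000 ≈ 0.838300
step 6 [6y] bond c/1=9/200: DF=(131041/125000 − 9/200·(0.965900+0.938800+0.901400+0.865000+0.838300))/(1+9/200) = 809/1000 ≈ 0.809000
step 7 [7y] bond c/1=27/400: DF=(1215981/1000000 − 27/400·(0.965900+0.938800+0.901400+0.865000+0.838300+0.809000))/(1+27/400) = 2007/2500 ≈ 0.802800
step 8 [8y] zero: DF = P = 7703/10000 ≈ 0.770300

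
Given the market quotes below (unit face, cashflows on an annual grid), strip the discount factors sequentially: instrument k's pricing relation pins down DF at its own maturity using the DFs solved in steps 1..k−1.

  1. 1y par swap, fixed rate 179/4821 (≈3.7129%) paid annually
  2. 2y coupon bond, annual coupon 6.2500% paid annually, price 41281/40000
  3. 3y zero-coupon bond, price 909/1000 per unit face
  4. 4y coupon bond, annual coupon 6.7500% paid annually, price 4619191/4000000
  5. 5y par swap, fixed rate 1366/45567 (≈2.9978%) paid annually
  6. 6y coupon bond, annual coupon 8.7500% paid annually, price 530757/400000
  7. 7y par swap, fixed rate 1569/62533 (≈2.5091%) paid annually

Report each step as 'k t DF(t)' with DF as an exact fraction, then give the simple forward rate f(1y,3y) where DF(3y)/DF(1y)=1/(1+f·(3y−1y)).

1 1 4821/5000
2 2 4573/5000
3 3 909/1000
4 4 1811/2000
5 5 4317/5000
6 6 1707/2000
7 7 8431/10000
f(1y,3y) = ((4821/5000)/(909/1000) − 1)/(2) = 46/1515 ≈ 3.0363%

step 1 [1y] swap r/1=179/4821: DF=(1 − 179/4821·(0))/(1+179/4821) = 4821/5000 ≈ 0.964200
step 2 [2y] bond c/1=1/16: DF=(41281/40000 − 1/16·(0.964200))/(1+1/16) = 4573/5000 ≈ 0.914600
step 3 [3y] zero: DF = P = 909/1000 ≈ 0.909000
step 4 [4y] bond c/1=27/400: DF=(4619191/4000000 − 27/400·(0.964200+0.914600+0.909000))/(1+27/400) = 1811/2000 ≈ 0.905500
step 5 [5y] swap r/1=1366/45567: DF=(1 − 1366/45567·(0.964200+0.914600+0.909000+0.905500))/(1+1366/45567) = 4317/5000 ≈ 0.863400
step 6 [6y] bond c/1=7/80: DF=(530757/400000 − 7/80·(0.964200+0.914600+0.909000+0.905500+0.863400))/(1+7/80) = 1707/2000 ≈ 0.853500
step 7 [7y] swap r/1=1569/62533: DF=(1 − 1569/62533·(0.964200+0.914600+0.909000+0.905500+0.863400+0.853500))/(1+1569/62533) = 8431/10000 ≈ 0.843100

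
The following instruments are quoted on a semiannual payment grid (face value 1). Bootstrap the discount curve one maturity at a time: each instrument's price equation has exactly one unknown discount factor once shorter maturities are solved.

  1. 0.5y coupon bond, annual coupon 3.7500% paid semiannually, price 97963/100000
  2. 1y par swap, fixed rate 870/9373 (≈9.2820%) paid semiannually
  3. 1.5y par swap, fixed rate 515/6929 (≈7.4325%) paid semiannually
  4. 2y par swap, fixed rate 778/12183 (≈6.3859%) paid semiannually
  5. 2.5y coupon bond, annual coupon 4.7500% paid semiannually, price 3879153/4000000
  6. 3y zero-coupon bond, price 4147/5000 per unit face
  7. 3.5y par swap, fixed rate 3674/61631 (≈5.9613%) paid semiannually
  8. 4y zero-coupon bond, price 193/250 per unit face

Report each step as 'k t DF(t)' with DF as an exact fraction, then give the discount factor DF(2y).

1 1/2 601/625
2 1 913/1000
3 3/2 897/1000
4 2 8833/10000
5 5/2 69/80
6 3 4147/5000
7 7/2 8163/10000
8 4 193/250
DF(2y) = 8833/10000 ≈ 0.883300

step 1 [0.5y] bond c/2=3/160: DF=(97963/100000 − 3/160·(0))/(1+3/160) = 601/625 ≈ 0.961600
step 2 [1y] swap r/2=435/9373: DF=(1 − 435/9373·(0.961600))/(1+435/9373) = 913/1000 ≈ 0.913000
step 3 [1.5y] swap r/2=515/13858: DF=(1 − 515/13858·(0.961600+0.913000))/(1+515/13858) = 897/1000 ≈ 0.897000
step 4 [2y] swap r/2=389/12183: DF=(1 − 389/12183·(0.961600+0.913000+0.897000))/(1+389/12183) = 8833/10000 ≈ 0.883300
step 5 [2.5y] bond c/2=19/800: DF=(3879153/4000000 − 19/800·(0.961600+0.913000+0.897000+0.883300))/(1+19/800) = 69/80 ≈ 0.862500
step 6 [3y] zero: DF = P = 4147/5000 ≈ 0.829400
step 7 [3.5y] swap r/2=1837/61631: DF=(1 − 1837/61631·(0.961600+0.913000+0.897000+0.883300+0.862500+0.829400))/(1+1837/61631) = 8163/10000 ≈ 0.816300
step 8 [4y] zero: DF = P = 193/250 ≈ 0.772000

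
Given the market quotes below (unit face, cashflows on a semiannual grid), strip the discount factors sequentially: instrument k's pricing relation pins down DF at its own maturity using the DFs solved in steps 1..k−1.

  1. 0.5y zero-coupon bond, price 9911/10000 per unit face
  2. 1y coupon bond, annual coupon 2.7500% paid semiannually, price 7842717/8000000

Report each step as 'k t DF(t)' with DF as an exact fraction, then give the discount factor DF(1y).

step 1 [0.5y] zero: DF = P = 9911/10000 ≈ 0.991100
step 2 [1y] bond c/2=11/800: DF=(7842717/8000000 − 11/800·(0.991100))/(1+11/800) = 596/625 ≈ 0.953600

1 1/2 9911/10000
2 1 596/625
DF(1y) = 596/625 ≈ 0.953600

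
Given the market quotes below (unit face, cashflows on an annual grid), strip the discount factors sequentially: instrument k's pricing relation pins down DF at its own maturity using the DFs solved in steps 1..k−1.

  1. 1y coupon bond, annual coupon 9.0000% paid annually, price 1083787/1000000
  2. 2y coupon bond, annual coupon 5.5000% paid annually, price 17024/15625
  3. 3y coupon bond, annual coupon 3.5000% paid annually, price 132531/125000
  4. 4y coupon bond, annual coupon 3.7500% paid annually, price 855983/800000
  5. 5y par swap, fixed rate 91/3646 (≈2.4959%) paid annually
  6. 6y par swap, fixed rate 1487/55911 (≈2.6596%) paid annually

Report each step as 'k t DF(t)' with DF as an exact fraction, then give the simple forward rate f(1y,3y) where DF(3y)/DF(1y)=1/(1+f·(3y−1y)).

1 1 9943/10000
2 2 9809/10000
3 3 1197/1250
4 4 9253/10000
5 5 8817/10000
6 6 8513/10000
f(1y,3y) = ((9943/10000)/(1197/1250) − 1)/(2) = 367/19152 ≈ 1.9162%

step 1 [1y] bond c/1=9/100: DF=(1083787/1000000 − 9/100·(0))/(1+9/100) = 9943/10000 ≈ 0.994300
step 2 [2y] bond c/1=11/200: DF=(17024/15625 − 11/200·(0.994300))/(1+11/200) = 9809/10000 ≈ 0.980900
step 3 [3y] bond c/1=7/200: DF=(132531/125000 − 7/200·(0.994300+0.980900))/(1+7/200) = 1197/1250 ≈ 0.957600
step 4 [4y] bond c/1=3/80: DF=(855983/800000 − 3/80·(0.994300+0.980900+0.957600))/(1+3/80) = 9253/10000 ≈ 0.925300
step 5 [5y] swap r/1=91/3646: DF=(1 − 91/3646·(0.994300+0.980900+0.957600+0.925300))/(1+91/3646) = 8817/10000 ≈ 0.881700
step 6 [6y] swap r/1=1487/55911: DF=(1 − 1487/55911·(0.994300+0.980900+0.957600+0.925300+0.881700))/(1+1487/55911) = 8513/10000 ≈ 0.851300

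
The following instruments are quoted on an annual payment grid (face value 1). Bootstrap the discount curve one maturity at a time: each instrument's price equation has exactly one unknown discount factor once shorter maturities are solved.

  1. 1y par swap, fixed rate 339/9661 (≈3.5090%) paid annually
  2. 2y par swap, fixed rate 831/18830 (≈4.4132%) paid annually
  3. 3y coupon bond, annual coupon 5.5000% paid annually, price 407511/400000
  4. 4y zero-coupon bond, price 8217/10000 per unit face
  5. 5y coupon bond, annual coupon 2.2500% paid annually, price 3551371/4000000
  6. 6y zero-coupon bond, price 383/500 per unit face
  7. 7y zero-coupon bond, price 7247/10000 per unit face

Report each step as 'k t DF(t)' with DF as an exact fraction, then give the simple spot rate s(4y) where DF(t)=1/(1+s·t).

1 1 9661/10000
2 2 9169/10000
3 3 347/400
4 4 8217/10000
5 5 7897/10000
6 6 383/500
7 7 7247/10000
s(4y) = (1/(8217/10000) − 1)/(4) = 1783/32868 ≈ 5.4247%

step 1 [1y] swap r/1=339/9661: DF=(1 − 339/9661·(0))/(1+339/9661) = 9661/10000 ≈ 0.966100
step 2 [2y] swap r/1=831/18830: DF=(1 − 831/18830·(0.966100))/(1+831/18830) = 9169/10000 ≈ 0.916900
step 3 [3y] bond c/1=11/200: DF=(407511/400000 − 11/200·(0.966100+0.916900))/(1+11/200) = 347/400 ≈ 0.867500
step 4 [4y] zero: DF = P = 8217/10000 ≈ 0.821700
step 5 [5y] bond c/1=9/400: DF=(3551371/4000000 − 9/400·(0.966100+0.916900+0.867500+0.821700))/(1+9/400) = 7897/10000 ≈ 0.789700
step 6 [6y] zero: DF = P = 383/500 ≈ 0.766000
step 7 [7y] zero: DF = P = 7247/10000 ≈ 0.724700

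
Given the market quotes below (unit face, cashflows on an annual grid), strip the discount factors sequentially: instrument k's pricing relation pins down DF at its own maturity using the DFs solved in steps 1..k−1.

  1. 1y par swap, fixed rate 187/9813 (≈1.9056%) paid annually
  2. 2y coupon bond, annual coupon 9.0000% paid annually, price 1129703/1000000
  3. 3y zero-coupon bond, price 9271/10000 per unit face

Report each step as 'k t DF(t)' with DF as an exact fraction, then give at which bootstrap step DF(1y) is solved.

1 1 9813/10000
2 2 4777/5000
3 3 9271/10000
DF(1y) is solved at step 1

step 1 [1y] swap r/1=187/9813: DF=(1 − 187/9813·(0))/(1+187/9813) = 9813/10000 ≈ 0.981300
step 2 [2y] bond c/1=9/100: DF=(1129703/1000000 − 9/100·(0.981300))/(1+9/100) = 4777/5000 ≈ 0.955400
step 3 [3y] zero: DF = P = 9271/10000 ≈ 0.927100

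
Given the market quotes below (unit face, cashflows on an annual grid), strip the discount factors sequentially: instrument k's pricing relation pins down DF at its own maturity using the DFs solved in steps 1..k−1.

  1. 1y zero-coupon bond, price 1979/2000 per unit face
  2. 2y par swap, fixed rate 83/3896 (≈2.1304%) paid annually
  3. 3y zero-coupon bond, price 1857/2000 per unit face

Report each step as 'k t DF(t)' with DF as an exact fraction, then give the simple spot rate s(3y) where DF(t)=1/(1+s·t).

step 1 [1y] zero: DF = P = 1979/2000 ≈ 0.989500
step 2 [2y] swap r/1=83/3896: DF=(1 − 83/3896·(0.989500))/(1+83/3896) = 1917/2000 ≈ 0.958500
step 3 [3y] zero: DF = P = 1857/2000 ≈ 0.928500

1 1 1979/2000
2 2 1917/2000
3 3 1857/2000
s(3y) = (1/(1857/2000) − 1)/(3) = 143/5571 ≈ 2.5669%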